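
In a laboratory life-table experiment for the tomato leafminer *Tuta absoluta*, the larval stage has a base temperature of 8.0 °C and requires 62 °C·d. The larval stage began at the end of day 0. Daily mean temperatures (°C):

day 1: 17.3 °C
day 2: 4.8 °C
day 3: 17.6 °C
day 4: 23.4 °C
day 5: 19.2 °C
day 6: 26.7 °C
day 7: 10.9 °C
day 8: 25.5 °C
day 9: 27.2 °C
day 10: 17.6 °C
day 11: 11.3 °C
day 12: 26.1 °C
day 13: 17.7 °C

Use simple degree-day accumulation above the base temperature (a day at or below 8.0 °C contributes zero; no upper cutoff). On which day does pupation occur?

day 6

Daily DD above 8.0 °C: 9.3, 0.0, 9.6, 15.4, 11.2, 18.7, 2.9, 17.5, 19.2, 9.6, 3.3, 18.1, 9.7.
Cumulative: 9.3, 9.3, 18.9, 34.3, 45.5, 64.2, 67.1, 84.6, 103.8, 113.4, 116.7, 134.8, 144.5.
The total first reaches 62 DD on day 6.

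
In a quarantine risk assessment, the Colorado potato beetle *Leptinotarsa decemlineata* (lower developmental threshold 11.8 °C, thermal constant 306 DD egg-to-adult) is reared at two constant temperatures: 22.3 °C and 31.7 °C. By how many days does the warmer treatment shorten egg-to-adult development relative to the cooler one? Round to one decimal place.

13.8 days

At 22.3 °C: 306 / (22.3 − 11.8) = 306 / 10.5 = 29.143 d.
At 31.7 °C: 306 / (31.7 − 11.8) = 306 / 19.9 = 15.377 d.
Difference = |29.143 − 15.377| = 13.766 ≈ 13.8 days.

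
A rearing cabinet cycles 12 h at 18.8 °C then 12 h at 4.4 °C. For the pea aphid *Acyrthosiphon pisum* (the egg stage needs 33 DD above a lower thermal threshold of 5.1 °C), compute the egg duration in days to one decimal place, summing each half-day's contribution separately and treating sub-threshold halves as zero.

4.8 days

Day half: max(0, 18.8 − 5.1) × 0.5 = 13.7 × 0.5 = 6.85 DD.
Night half: max(0, 4.4 − 5.1) × 0.5 = 0.0 × 0.5 = 0.00 DD.
Per 24 h: 6.85 DD/day.
Duration = 33 / 6.85 = 4.818 ≈ 4.8 days.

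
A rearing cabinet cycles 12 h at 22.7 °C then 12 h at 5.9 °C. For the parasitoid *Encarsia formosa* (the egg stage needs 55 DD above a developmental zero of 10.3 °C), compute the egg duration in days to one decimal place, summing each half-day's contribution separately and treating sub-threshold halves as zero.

Day half: max(0, 22.7 − 10.3) × 0.5 = 12.4 × 0.5 = 6.20 DD.
Night half: max(0, 5.9 − 10.3) × 0.5 = 0.0 × 0.5 = 0.00 DD.
Per 24 h: 6.20 DD/day.
Duration = 55 / 6.20 = 8.871 ≈ 8.9 days.

8.9 days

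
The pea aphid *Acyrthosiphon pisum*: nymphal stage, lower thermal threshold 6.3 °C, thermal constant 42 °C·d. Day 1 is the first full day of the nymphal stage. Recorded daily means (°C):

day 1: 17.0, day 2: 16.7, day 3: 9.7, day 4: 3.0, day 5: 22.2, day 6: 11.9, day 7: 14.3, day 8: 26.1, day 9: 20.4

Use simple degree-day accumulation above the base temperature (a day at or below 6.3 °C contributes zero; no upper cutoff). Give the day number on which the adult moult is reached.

day 6

Daily DD above 6.3 °C: 10.7, 10.4, 3.4, 0.0, 15.9, 5.6, 8.0, 19.8, 14.1.
Cumulative: 10.7, 21.1, 24.5, 24.5, 40.4, 46.0, 54.0, 73.8, 87.9.
The total first reaches 42 DD on day 6.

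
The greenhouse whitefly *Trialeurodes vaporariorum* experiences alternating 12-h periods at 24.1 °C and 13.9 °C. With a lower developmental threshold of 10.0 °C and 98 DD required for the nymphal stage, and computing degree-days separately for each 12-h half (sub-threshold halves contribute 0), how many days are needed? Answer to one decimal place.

Day half: max(0, 24.1 − 10.0) × 0.5 = 14.1 × 0.5 = 7.05 DD.
Night half: max(0, 13.9 − 10.0) × 0.5 = 3.9 × 0.5 = 1.95 DD.
Per 24 h: 9.00 DD/day.
Duration = 98 / 9.00 = 10.889 ≈ 10.9 days.

10.9 days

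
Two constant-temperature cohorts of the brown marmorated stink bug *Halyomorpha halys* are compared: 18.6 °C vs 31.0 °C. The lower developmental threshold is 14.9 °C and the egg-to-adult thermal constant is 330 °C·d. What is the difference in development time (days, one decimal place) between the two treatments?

At 18.6 °C: 330 / (18.6 − 14.9) = 330 / 3.7 = 89.189 d.
At 31.0 °C: 330 / (31.0 − 14.9) = 330 / 16.1 = 20.497 d.
Difference = |89.189 − 20.497| = 68.692 ≈ 68.7 days.

68.7 days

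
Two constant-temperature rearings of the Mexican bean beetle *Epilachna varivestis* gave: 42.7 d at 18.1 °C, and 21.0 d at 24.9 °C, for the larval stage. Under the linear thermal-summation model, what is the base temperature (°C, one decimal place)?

11.5 °C

Linear rate model ⇒ the product D·(T − T_b) is constant across temperatures.
42.7·(18.1 − T_b) = 21.0·(24.9 − T_b)
T_b = (42.7·18.1 − 21.0·24.9) / (42.7 − 21.0) = 249.97 / 21.7 = 11.519 °C ≈ 11.5 °C.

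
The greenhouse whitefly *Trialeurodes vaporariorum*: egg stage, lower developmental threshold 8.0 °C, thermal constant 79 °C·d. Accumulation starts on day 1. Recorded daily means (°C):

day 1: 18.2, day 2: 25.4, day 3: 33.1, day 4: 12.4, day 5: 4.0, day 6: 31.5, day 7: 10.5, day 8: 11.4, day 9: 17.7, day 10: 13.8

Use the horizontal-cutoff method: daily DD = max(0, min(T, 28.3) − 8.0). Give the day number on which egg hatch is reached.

Daily DD above 8.0 °C (capped at 20.3): 10.2, 17.4, 20.3, 4.4, 0.0, 20.3, 2.5, 3.4, 9.7, 5.8.
Cumulative: 10.2, 27.6, 47.9, 52.3, 52.3, 72.6, 75.1, 78.5, 88.2, 94.0.
The total first reaches 79 DD on day 9.

day 9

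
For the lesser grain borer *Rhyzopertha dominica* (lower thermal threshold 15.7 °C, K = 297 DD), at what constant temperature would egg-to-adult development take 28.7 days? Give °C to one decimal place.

Required daily accumulation = 297 / 28.7 = 10.348 DD/day.
T = T_base + 10.348 = 15.7 + 10.348 = 26.048 ≈ 26.0 °C.

26.0 °C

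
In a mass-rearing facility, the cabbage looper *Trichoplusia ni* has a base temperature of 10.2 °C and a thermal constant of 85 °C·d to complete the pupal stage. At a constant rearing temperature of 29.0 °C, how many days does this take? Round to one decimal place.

4.5 days

Daily accumulation = 29.0 − 10.2 = 18.8 DD/day.
Duration = 85 / 18.8 = 4.521 ≈ 4.5 days.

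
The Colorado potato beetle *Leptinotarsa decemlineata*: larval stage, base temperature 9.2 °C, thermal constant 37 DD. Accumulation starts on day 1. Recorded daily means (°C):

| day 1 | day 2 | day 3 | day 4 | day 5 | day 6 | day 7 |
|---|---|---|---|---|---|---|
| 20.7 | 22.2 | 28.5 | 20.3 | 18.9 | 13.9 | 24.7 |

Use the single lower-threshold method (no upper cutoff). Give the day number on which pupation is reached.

day 3

Daily DD above 9.2 °C: 11.5, 13.0, 19.3, 11.1, 9.7, 4.7, 15.5.
Cumulative: 11.5, 24.5, 43.8, 54.9, 64.6, 69.3, 84.8.
The total first reaches 37 DD on day 3.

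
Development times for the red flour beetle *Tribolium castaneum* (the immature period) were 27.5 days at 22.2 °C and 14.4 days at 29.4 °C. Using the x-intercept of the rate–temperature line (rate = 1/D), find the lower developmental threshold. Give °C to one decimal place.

Under the model K = D·(T − T_b), so D₁·(T₁ − T_b) = D₂·(T₂ − T_b).
27.5·(22.2 − T_b) = 14.4·(29.4 − T_b)
T_b = (27.5·22.2 − 14.4·29.4) / (27.5 − 14.4) = 187.14 / 13.1 = 14.285 °C ≈ 14.3 °C.

14.3 °C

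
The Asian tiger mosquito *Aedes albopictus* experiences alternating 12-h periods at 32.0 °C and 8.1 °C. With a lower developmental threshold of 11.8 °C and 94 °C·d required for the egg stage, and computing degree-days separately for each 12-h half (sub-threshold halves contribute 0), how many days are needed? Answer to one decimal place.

Day half: max(0, 32.0 − 11.8) × 0.5 = 20.2 × 0.5 = 10.10 DD.
Night half: max(0, 8.1 − 11.8) × 0.5 = 0.0 × 0.5 = 0.00 DD.
Per 24 h: 10.10 DD/day.
Duration = 94 / 10.10 = 9.307 ≈ 9.3 days.

9.3 days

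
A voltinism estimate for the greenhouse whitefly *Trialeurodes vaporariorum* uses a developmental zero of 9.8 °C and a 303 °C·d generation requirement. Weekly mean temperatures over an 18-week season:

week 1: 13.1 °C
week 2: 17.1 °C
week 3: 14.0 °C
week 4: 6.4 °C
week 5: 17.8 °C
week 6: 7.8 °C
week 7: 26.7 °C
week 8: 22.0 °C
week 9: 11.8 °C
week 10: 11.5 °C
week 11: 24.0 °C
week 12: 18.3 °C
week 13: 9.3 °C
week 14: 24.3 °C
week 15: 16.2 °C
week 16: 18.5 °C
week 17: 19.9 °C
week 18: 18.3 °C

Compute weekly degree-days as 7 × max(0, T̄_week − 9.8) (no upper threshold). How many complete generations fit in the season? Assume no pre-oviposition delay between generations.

Weekly DD (7 × max(0, T̄ − 9.8)): 23.1, 51.1, 29.4, 0.0, 56.0, 0.0, 118.3, 85.4, 14.0, 11.9, 99.4, 59.5, 0.0, 101.5, 44.8, 60.9, 70.7, 59.5.
Season total = 885.5 DD.
Complete generations = ⌊885.5 / 303⌋ = 2.

2 generations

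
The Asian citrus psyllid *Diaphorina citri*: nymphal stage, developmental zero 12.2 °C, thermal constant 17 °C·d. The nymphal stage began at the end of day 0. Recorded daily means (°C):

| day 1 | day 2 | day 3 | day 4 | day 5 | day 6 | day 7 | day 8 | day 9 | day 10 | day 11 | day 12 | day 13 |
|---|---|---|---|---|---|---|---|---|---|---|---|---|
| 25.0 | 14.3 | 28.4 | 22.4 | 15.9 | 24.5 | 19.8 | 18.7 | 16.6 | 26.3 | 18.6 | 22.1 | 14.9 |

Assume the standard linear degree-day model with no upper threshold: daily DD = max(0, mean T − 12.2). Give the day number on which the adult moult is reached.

day 3

Daily DD above 12.2 °C: 12.8, 2.1, 16.2, 10.2, 3.7, 12.3, 7.6, 6.5, 4.4, 14.1, 6.4, 9.9, 2.7.
Cumulative: 12.8, 14.9, 31.1, 41.3, 45.0, 57.3, 64.9, 71.4, 75.8, 89.9, 96.3, 106.2, 108.9.
The total first reaches 17 DD on day 3.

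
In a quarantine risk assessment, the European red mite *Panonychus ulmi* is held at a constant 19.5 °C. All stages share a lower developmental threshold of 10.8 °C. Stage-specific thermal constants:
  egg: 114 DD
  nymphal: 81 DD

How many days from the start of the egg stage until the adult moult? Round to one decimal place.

Daily accumulation at 19.5 °C = 19.5 − 10.8 = 8.7 DD/day.
Total K = 114 + 81 = 195 DD.
Total duration = 195 / 8.7 = 22.414 ≈ 22.4 days.

22.4 days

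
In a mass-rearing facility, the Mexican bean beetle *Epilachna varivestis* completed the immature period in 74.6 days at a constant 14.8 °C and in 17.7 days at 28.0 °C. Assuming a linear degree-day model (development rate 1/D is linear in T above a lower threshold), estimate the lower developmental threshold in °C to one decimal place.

Under the model K = D·(T − T_b), so D₁·(T₁ − T_b) = D₂·(T₂ − T_b).
74.6·(14.8 − T_b) = 17.7·(28.0 − T_b)
T_b = (74.6·14.8 − 17.7·28.0) / (74.6 − 17.7) = 608.48 / 56.9 = 10.694 °C ≈ 10.7 °C.

10.7 °C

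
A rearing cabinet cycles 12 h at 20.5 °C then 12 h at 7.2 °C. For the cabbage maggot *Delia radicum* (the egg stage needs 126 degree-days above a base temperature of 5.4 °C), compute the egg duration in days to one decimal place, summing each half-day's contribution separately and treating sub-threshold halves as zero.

Day half: max(0, 20.5 − 5.4) × 0.5 = 15.1 × 0.5 = 7.55 DD.
Night half: max(0, 7.2 − 5.4) × 0.5 = 1.8 × 0.5 = 0.90 DD.
Per 24 h: 8.45 DD/day.
Duration = 126 / 8.45 = 14.911 ≈ 14.9 days.

14.9 days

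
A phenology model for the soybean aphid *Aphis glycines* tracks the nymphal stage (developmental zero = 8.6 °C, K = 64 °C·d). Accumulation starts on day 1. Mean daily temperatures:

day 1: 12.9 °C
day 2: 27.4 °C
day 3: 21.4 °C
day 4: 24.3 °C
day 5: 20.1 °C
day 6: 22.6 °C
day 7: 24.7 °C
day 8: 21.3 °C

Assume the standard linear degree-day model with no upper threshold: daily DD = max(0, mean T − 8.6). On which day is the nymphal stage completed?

Daily DD above 8.6 °C: 4.3, 18.8, 12.8, 15.7, 11.5, 14.0, 16.1, 12.7.
Cumulative: 4.3, 23.1, 35.9, 51.6, 63.1, 77.1, 93.2, 105.9.
The total first reaches 64 DD on day 6.

day 6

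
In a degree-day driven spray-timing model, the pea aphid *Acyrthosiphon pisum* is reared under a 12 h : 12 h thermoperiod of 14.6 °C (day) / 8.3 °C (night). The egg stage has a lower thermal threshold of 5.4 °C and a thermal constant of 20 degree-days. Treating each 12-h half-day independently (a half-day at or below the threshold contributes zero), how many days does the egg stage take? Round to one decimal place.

3.3 days

Day half: max(0, 14.6 − 5.4) × 0.5 = 9.2 × 0.5 = 4.60 DD.
Night half: max(0, 8.3 − 5.4) × 0.5 = 2.9 × 0.5 = 1.45 DD.
Per 24 h: 6.05 DD/day.
Duration = 20 / 6.05 = 3.306 ≈ 3.3 days.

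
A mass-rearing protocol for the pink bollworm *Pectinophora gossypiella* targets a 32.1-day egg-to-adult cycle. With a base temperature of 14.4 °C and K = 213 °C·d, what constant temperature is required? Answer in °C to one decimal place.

21.0 °C

Required daily accumulation = 213 / 32.1 = 6.636 DD/day.
T = T_base + 6.636 = 14.4 + 6.636 = 21.036 ≈ 21.0 °C.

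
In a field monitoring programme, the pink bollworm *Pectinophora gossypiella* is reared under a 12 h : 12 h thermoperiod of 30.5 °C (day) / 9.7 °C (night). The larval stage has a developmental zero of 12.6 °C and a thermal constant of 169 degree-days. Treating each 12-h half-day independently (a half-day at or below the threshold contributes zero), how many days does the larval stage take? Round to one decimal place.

Day half: max(0, 30.5 − 12.6) × 0.5 = 17.9 × 0.5 = 8.95 DD.
Night half: max(0, 9.7 − 12.6) × 0.5 = 0.0 × 0.5 = 0.00 DD.
Per 24 h: 8.95 DD/day.
Duration = 169 / 8.95 = 18.883 ≈ 18.9 days.

18.9 days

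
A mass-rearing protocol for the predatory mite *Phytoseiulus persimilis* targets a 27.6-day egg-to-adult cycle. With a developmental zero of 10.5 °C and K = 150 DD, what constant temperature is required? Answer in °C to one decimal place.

15.9 °C

Required daily accumulation = 150 / 27.6 = 5.435 DD/day.
T = T_base + 5.435 = 10.5 + 5.435 = 15.935 ≈ 15.9 °C.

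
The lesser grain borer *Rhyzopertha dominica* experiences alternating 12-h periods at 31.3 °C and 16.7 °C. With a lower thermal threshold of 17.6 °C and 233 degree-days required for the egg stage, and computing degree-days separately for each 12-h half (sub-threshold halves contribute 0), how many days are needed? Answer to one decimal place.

Day half: max(0, 31.3 − 17.6) × 0.5 = 13.7 × 0.5 = 6.85 DD.
Night half: max(0, 16.7 − 17.6) × 0.5 = 0.0 × 0.5 = 0.00 DD.
Per 24 h: 6.85 DD/day.
Duration = 233 / 6.85 = 34.015 ≈ 34.0 days.

34.0 days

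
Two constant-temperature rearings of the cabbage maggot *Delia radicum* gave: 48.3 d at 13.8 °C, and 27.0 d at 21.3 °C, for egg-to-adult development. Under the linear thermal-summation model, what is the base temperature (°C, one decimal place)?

4.3 °C

Under the model K = D·(T − T_b), so D₁·(T₁ − T_b) = D₂·(T₂ − T_b).
48.3·(13.8 − T_b) = 27.0·(21.3 − T_b)
T_b = (48.3·13.8 − 27.0·21.3) / (48.3 − 27.0) = 91.44 / 21.3 = 4.293 °C ≈ 4.3 °C.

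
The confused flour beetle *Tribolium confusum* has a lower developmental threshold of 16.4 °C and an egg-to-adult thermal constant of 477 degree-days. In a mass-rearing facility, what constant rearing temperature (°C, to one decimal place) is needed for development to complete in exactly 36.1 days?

29.6 °C

Required daily accumulation = 477 / 36.1 = 13.213 DD/day.
T = T_base + 13.213 = 16.4 + 13.213 = 29.613 ≈ 29.6 °C.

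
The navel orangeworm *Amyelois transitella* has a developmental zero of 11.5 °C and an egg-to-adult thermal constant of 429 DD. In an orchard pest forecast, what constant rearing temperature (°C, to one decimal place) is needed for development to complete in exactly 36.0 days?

Required daily accumulation = 429 / 36.0 = 11.917 DD/day.
T = T_base + 11.917 = 11.5 + 11.917 = 23.417 ≈ 23.4 °C.

23.4 °C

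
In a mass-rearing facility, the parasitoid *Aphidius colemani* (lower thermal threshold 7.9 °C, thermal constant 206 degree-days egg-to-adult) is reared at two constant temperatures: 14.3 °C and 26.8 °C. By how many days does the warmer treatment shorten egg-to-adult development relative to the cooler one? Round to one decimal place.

21.3 days

At 14.3 °C: 206 / (14.3 − 7.9) = 206 / 6.4 = 32.188 d.
At 26.8 °C: 206 / (26.8 − 7.9) = 206 / 18.9 = 10.899 d.
Difference = |32.188 − 10.899| = 21.288 ≈ 21.3 days.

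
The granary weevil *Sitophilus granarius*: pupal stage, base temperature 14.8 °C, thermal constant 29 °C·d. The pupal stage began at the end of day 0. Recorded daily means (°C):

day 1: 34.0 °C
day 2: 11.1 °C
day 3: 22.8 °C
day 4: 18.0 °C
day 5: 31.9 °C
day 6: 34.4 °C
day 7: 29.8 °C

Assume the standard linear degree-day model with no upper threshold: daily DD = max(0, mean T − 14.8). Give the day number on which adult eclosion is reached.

Daily DD above 14.8 °C: 19.2, 0.0, 8.0, 3.2, 17.1, 19.6, 15.0.
Cumulative: 19.2, 19.2, 27.2, 30.4, 47.5, 67.1, 82.1.
The total first reaches 29 DD on day 4.

day 4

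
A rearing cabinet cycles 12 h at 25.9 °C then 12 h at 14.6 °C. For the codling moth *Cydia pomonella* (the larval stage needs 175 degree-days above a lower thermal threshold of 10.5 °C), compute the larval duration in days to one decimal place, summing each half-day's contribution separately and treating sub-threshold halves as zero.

17.9 days

Day half: max(0, 25.9 − 10.5) × 0.5 = 15.4 × 0.5 = 7.70 DD.
Night half: max(0, 14.6 − 10.5) × 0.5 = 4.1 × 0.5 = 2.05 DD.
Per 24 h: 9.75 DD/day.
Duration = 175 / 9.75 = 17.949 ≈ 17.9 days.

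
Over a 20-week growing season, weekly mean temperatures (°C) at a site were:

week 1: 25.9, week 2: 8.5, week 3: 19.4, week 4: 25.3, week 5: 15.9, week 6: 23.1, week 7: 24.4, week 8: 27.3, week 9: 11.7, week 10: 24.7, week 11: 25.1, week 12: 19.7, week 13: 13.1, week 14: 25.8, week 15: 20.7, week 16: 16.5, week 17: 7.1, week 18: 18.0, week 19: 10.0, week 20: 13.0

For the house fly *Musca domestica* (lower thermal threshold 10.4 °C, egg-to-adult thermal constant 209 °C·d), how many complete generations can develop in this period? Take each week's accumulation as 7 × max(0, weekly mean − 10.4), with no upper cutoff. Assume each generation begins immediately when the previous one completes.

Weekly DD (7 × max(0, T̄ − 10.4)): 108.5, 0.0, 63.0, 104.3, 38.5, 88.9, 98.0, 118.3, 9.1, 100.1, 102.9, 65.1, 18.9, 107.8, 72.1, 42.7, 0.0, 53.2, 0.0, 18.2.
Season total = 1209.6 DD.
Complete generations = ⌊1209.6 / 209⌋ = 5.

5 generations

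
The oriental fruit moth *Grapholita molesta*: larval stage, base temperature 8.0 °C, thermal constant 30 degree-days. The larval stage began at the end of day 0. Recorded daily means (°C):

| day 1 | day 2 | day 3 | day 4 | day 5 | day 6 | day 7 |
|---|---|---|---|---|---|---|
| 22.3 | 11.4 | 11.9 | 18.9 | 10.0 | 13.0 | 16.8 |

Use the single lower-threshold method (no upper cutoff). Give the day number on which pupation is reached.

Daily DD above 8.0 °C: 14.3, 3.4, 3.9, 10.9, 2.0, 5.0, 8.8.
Cumulative: 14.3, 17.7, 21.6, 32.5, 34.5, 39.5, 48.3.
The total first reaches 30 DD on day 4.

day 4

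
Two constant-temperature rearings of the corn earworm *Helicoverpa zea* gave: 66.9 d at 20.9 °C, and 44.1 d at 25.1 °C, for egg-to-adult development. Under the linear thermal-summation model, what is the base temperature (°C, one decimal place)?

12.8 °C

Equal thermal constants: D₁(T₁ − T_b) = D₂(T₂ − T_b).
66.9·(20.9 − T_b) = 44.1·(25.1 − T_b)
T_b = (66.9·20.9 − 44.1·25.1) / (66.9 − 44.1) = 291.30 / 22.8 = 12.776 °C ≈ 12.8 °C.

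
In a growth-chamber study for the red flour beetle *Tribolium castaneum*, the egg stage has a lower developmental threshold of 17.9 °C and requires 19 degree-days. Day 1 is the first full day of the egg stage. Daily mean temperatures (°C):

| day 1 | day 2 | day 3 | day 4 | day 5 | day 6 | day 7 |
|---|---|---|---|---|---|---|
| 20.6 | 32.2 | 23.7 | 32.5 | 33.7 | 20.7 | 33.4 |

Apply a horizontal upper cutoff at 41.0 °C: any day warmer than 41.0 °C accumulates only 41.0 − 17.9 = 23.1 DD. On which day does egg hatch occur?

day 3

Daily DD above 17.9 °C (capped at 23.1): 2.7, 14.3, 5.8, 14.6, 15.8, 2.8, 15.5.
Cumulative: 2.7, 17.0, 22.8, 37.4, 53.2, 56.0, 71.5.
The total first reaches 19 DD on day 3.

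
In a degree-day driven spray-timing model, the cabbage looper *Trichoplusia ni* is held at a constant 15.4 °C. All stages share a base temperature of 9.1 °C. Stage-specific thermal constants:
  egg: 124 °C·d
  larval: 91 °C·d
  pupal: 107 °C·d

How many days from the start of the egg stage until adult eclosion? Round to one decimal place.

Daily accumulation at 15.4 °C = 15.4 − 9.1 = 6.3 DD/day.
Total K = 124 + 91 + 107 = 322 DD.
Total duration = 322 / 6.3 = 51.111 ≈ 51.1 days.

51.1 days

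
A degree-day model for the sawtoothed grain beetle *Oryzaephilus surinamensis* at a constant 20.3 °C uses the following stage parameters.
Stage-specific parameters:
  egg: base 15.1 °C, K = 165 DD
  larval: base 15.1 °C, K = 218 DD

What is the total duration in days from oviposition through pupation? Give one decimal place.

73.7 days

egg: 165 / (20.3 − 15.1) = 165 / 5.2 = 31.731 d.
larval: 218 / (20.3 − 15.1) = 218 / 5.2 = 41.923 d.
Sum = 73.654 ≈ 73.7 days.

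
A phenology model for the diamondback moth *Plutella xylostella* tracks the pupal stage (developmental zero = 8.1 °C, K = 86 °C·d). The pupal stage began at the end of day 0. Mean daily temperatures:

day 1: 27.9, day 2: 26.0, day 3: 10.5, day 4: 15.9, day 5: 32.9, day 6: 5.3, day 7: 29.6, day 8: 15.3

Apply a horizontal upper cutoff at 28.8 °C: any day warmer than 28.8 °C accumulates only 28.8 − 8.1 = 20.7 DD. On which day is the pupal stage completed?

day 7

Daily DD above 8.1 °C (capped at 20.7): 19.8, 17.9, 2.4, 7.8, 20.7, 0.0, 20.7, 7.2.
Cumulative: 19.8, 37.7, 40.1, 47.9, 68.6, 68.6, 89.3, 96.5.
The total first reaches 86 DD on day 7.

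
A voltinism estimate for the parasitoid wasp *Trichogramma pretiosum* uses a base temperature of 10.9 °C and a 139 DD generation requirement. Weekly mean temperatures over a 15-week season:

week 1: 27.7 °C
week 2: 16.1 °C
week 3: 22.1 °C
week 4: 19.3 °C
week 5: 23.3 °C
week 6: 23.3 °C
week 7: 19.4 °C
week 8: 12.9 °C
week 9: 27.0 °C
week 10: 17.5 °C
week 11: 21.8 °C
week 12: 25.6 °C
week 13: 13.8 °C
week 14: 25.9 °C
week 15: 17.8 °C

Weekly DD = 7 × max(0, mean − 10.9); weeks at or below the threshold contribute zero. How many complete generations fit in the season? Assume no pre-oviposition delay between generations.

Weekly DD (7 × max(0, T̄ − 10.9)): 117.6, 36.4, 78.4, 58.8, 86.8, 86.8, 59.5, 14.0, 112.7, 46.2, 76.3, 102.9, 20.3, 105.0, 48.3.
Season total = 1050.0 DD.
Complete generations = ⌊1050.0 / 139⌋ = 7.

7 generations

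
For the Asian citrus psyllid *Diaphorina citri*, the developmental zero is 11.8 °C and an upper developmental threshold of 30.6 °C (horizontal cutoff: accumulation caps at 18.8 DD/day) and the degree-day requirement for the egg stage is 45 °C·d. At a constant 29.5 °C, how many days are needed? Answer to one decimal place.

2.5 days

Daily accumulation = 29.5 − 11.8 = 17.7 DD/day.
Duration = 45 / 17.7 = 2.542 ≈ 2.5 days.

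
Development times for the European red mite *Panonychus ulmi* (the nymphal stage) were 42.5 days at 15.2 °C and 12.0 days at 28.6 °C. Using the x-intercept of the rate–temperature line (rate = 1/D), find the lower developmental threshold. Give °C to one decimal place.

9.9 °C

Under the model K = D·(T − T_b), so D₁·(T₁ − T_b) = D₂·(T₂ − T_b).
42.5·(15.2 − T_b) = 12.0·(28.6 − T_b)
T_b = (42.5·15.2 − 12.0·28.6) / (42.5 − 12.0) = 302.80 / 30.5 = 9.928 °C ≈ 9.9 °C.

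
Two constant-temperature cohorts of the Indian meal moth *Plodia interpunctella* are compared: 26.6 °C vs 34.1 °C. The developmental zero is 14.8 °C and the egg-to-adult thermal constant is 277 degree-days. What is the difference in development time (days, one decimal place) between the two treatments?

9.1 days

At 26.6 °C: 277 / (26.6 − 14.8) = 277 / 11.8 = 23.475 d.
At 34.1 °C: 277 / (34.1 − 14.8) = 277 / 19.3 = 14.352 d.
Difference = |23.475 − 14.352| = 9.122 ≈ 9.1 days.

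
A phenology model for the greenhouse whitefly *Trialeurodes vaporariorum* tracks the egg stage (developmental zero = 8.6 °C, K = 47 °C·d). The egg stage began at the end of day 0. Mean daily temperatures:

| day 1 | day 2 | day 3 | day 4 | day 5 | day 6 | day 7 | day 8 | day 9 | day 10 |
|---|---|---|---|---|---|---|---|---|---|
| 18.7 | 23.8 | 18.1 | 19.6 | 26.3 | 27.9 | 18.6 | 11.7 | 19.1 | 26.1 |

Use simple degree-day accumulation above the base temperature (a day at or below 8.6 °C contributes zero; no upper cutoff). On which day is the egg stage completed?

day 5

Daily DD above 8.6 °C: 10.1, 15.2, 9.5, 11.0, 17.7, 19.3, 10.0, 3.1, 10.5, 17.5.
Cumulative: 10.1, 25.3, 34.8, 45.8, 63.5, 82.8, 92.8, 95.9, 106.4, 123.9.
The total first reaches 47 DD on day 5.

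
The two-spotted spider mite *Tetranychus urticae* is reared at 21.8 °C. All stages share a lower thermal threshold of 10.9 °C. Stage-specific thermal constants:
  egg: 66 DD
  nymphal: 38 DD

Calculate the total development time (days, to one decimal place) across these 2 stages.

Daily accumulation at 21.8 °C = 21.8 − 10.9 = 10.9 DD/day.
Total K = 66 + 38 = 104 DD.
Total duration = 104 / 10.9 = 9.541 ≈ 9.5 days.

9.5 days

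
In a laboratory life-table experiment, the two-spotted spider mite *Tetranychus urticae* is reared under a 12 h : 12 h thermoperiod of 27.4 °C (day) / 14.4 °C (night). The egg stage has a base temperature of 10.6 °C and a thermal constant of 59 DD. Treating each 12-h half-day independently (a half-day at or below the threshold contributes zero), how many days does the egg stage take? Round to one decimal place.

Day half: max(0, 27.4 − 10.6) × 0.5 = 16.8 × 0.5 = 8.40 DD.
Night half: max(0, 14.4 − 10.6) × 0.5 = 3.8 × 0.5 = 1.90 DD.
Per 24 h: 10.30 DD/day.
Duration = 59 / 10.30 = 5.728 ≈ 5.7 days.

5.7 days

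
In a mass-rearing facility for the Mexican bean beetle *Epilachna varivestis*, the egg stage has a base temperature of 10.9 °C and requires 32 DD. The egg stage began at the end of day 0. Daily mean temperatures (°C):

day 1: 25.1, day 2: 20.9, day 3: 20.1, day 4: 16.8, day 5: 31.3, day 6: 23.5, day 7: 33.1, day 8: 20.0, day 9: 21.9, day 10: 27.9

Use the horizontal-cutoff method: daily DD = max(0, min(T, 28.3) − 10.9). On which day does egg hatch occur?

Daily DD above 10.9 °C (capped at 17.4): 14.2, 10.0, 9.2, 5.9, 17.4, 12.6, 17.4, 9.1, 11.0, 17.0.
Cumulative: 14.2, 24.2, 33.4, 39.3, 56.7, 69.3, 86.7, 95.8, 106.8, 123.8.
The total first reaches 32 DD on day 3.

day 3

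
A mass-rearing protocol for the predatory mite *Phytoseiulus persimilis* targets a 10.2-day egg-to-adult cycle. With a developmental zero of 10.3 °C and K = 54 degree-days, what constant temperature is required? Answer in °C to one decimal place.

15.6 °C

Required daily accumulation = 54 / 10.2 = 5.294 DD/day.
T = T_base + 5.294 = 10.3 + 5.294 = 15.594 ≈ 15.6 °C.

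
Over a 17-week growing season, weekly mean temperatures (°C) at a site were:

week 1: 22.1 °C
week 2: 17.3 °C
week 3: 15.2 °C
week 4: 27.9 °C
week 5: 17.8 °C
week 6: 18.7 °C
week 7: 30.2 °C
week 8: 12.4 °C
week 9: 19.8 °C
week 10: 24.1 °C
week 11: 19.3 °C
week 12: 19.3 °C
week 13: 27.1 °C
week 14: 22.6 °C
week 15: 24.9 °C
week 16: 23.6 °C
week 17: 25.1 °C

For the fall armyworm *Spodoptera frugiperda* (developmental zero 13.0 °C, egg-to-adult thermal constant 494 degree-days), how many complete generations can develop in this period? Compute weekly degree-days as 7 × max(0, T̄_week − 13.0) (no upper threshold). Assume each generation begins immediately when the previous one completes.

Weekly DD (7 × max(0, T̄ − 13.0)): 63.7, 30.1, 15.4, 104.3, 33.6, 39.9, 120.4, 0.0, 47.6, 77.7, 44.1, 44.1, 98.7, 67.2, 83.3, 74.2, 84.7.
Season total = 1029.0 DD.
Complete generations = ⌊1029.0 / 494⌋ = 2.

2 generations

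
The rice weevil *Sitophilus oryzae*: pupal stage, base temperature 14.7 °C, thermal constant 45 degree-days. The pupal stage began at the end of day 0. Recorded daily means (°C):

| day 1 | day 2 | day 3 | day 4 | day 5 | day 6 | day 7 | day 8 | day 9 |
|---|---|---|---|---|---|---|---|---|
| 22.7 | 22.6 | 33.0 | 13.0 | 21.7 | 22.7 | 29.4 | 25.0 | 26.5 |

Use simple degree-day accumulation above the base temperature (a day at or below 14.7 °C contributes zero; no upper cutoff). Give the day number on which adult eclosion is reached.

day 6

Daily DD above 14.7 °C: 8.0, 7.9, 18.3, 0.0, 7.0, 8.0, 14.7, 10.3, 11.8.
Cumulative: 8.0, 15.9, 34.2, 34.2, 41.2, 49.2, 63.9, 74.2, 86.0.
The total first reaches 45 DD on day 6.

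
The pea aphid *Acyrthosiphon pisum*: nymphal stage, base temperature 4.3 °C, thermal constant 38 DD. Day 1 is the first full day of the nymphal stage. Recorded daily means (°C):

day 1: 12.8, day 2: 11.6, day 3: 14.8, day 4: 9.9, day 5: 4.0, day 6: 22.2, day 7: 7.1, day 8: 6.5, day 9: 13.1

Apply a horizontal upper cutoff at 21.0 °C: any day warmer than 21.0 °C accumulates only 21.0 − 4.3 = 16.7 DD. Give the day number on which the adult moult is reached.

Daily DD above 4.3 °C (capped at 16.7): 8.5, 7.3, 10.5, 5.6, 0.0, 16.7, 2.8, 2.2, 8.8.
Cumulative: 8.5, 15.8, 26.3, 31.9, 31.9, 48.6, 51.4, 53.6, 62.4.
The total first reaches 38 DD on day 6.

day 6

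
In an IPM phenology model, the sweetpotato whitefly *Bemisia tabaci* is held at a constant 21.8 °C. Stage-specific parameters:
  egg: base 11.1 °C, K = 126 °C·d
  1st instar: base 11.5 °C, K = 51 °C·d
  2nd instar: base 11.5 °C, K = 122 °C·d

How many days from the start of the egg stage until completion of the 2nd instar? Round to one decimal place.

28.6 days

egg: 126 / (21.8 − 11.1) = 126 / 10.7 = 11.776 d.
1st instar: 51 / (21.8 − 11.5) = 51 / 10.3 = 4.951 d.
2nd instar: 122 / (21.8 − 11.5) = 122 / 10.3 = 11.845 d.
Sum = 28.572 ≈ 28.6 days.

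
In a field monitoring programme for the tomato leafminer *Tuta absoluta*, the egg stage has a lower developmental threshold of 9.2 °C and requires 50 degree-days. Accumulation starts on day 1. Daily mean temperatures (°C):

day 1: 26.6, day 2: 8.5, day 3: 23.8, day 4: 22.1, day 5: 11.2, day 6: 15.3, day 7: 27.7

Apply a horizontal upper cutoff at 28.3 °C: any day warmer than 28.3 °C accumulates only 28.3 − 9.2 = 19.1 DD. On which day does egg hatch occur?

day 6

Daily DD above 9.2 °C (capped at 19.1): 17.4, 0.0, 14.6, 12.9, 2.0, 6.1, 18.5.
Cumulative: 17.4, 17.4, 32.0, 44.9, 46.9, 53.0, 71.5.
The total first reaches 50 DD on day 6.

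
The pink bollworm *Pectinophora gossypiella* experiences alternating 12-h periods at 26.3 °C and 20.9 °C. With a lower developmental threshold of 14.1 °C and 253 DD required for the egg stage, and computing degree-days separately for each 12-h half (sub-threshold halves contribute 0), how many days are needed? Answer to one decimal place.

26.6 days

Day half: max(0, 26.3 − 14.1) × 0.5 = 12.2 × 0.5 = 6.10 DD.
Night half: max(0, 20.9 − 14.1) × 0.5 = 6.8 × 0.5 = 3.40 DD.
Per 24 h: 9.50 DD/day.
Duration = 253 / 9.50 = 26.632 ≈ 26.6 days.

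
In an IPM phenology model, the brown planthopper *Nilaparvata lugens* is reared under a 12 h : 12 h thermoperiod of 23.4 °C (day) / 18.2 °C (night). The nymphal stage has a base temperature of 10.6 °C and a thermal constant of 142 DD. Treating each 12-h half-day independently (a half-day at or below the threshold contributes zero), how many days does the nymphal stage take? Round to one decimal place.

13.9 days

Day half: max(0, 23.4 − 10.6) × 0.5 = 12.8 × 0.5 = 6.40 DD.
Night half: max(0, 18.2 − 10.6) × 0.5 = 7.6 × 0.5 = 3.80 DD.
Per 24 h: 10.20 DD/day.
Duration = 142 / 10.20 = 13.922 ≈ 13.9 days.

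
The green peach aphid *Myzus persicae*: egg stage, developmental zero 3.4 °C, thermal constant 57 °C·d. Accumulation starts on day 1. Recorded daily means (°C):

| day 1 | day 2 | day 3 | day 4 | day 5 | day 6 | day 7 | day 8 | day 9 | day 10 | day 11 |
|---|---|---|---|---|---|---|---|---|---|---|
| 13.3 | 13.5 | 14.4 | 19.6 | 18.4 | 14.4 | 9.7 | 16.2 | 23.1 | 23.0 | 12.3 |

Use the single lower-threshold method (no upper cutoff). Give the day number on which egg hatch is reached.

Daily DD above 3.4 °C: 9.9, 10.1, 11.0, 16.2, 15.0, 11.0, 6.3, 12.8, 19.7, 19.6, 8.9.
Cumulative: 9.9, 20.0, 31.0, 47.2, 62.2, 73.2, 79.5, 92.3, 112.0, 131.6, 140.5.
The total first reaches 57 DD on day 5.

day 5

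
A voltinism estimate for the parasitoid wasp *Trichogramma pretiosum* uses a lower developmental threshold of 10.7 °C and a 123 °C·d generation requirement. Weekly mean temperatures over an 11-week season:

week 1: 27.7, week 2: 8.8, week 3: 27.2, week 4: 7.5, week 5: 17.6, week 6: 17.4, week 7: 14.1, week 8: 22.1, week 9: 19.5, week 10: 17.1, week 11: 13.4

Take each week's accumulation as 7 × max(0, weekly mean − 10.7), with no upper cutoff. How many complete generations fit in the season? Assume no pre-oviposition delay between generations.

4 generations

Weekly DD (7 × max(0, T̄ − 10.7)): 119.0, 0.0, 115.5, 0.0, 48.3, 46.9, 23.8, 79.8, 61.6, 44.8, 18.9.
Season total = 558.6 DD.
Complete generations = ⌊558.6 / 123⌋ = 4.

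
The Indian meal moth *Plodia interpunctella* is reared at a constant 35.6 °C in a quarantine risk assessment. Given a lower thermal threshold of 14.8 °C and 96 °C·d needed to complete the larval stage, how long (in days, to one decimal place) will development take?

4.6 days

Daily accumulation = 35.6 − 14.8 = 20.8 DD/day.
Duration = 96 / 20.8 = 4.615 ≈ 4.6 days.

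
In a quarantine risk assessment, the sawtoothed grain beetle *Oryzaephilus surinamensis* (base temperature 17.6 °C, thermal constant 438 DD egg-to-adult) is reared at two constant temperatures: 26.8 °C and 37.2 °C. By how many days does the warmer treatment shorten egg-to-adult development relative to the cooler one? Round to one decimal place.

At 26.8 °C: 438 / (26.8 − 17.6) = 438 / 9.2 = 47.609 d.
At 37.2 °C: 438 / (37.2 − 17.6) = 438 / 19.6 = 22.347 d.
Difference = |47.609 − 22.347| = 25.262 ≈ 25.3 days.

25.3 days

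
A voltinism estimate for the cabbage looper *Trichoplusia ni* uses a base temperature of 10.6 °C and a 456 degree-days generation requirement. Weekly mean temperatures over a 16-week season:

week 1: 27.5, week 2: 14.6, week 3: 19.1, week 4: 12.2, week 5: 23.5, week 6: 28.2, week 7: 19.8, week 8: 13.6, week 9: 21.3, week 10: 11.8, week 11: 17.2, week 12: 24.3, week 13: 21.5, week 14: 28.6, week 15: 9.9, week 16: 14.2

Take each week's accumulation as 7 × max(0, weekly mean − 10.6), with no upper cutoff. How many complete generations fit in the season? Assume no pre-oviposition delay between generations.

2 generations

Weekly DD (7 × max(0, T̄ − 10.6)): 118.3, 28.0, 59.5, 11.2, 90.3, 123.2, 64.4, 21.0, 74.9, 8.4, 46.2, 95.9, 76.3, 126.0, 0.0, 25.2.
Season total = 968.8 DD.
Complete generations = ⌊968.8 / 456⌋ = 2.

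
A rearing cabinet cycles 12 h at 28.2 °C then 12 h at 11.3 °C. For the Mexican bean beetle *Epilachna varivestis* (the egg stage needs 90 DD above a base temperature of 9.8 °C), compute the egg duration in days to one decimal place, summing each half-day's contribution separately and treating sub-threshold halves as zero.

9.0 days

Day half: max(0, 28.2 − 9.8) × 0.5 = 18.4 × 0.5 = 9.20 DD.
Night half: max(0, 11.3 − 9.8) × 0.5 = 1.5 × 0.5 = 0.75 DD.
Per 24 h: 9.95 DD/day.
Duration = 90 / 9.95 = 9.045 ≈ 9.0 days.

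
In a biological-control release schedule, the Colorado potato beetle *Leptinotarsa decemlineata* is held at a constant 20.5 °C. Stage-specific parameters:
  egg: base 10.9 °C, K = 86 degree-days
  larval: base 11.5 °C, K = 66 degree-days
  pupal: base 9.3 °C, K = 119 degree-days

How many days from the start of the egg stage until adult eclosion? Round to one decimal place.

26.9 days

egg: 86 / (20.5 − 10.9) = 86 / 9.6 = 8.958 d.
larval: 66 / (20.5 − 11.5) = 66 / 9.0 = 7.333 d.
pupal: 119 / (20.5 − 9.3) = 119 / 11.2 = 10.625 d.
Sum = 26.917 ≈ 26.9 days.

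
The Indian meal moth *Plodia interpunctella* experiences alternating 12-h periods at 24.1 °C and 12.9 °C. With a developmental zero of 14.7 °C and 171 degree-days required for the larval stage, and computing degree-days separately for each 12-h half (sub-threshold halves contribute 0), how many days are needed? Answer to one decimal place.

Day half: max(0, 24.1 − 14.7) × 0.5 = 9.4 × 0.5 = 4.70 DD.
Night half: max(0, 12.9 − 14.7) × 0.5 = 0.0 × 0.5 = 0.00 DD.
Per 24 h: 4.70 DD/day.
Duration = 171 / 4.70 = 36.383 ≈ 36.4 days.

36.4 days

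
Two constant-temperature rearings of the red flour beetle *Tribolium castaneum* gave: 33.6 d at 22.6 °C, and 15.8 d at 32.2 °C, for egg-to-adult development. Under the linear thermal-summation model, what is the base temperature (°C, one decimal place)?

Equal thermal constants: D₁(T₁ − T_b) = D₂(T₂ − T_b).
33.6·(22.6 − T_b) = 15.8·(32.2 − T_b)
T_b = (33.6·22.6 − 15.8·32.2) / (33.6 − 15.8) = 250.60 / 17.8 = 14.079 °C ≈ 14.1 °C.

14.1 °C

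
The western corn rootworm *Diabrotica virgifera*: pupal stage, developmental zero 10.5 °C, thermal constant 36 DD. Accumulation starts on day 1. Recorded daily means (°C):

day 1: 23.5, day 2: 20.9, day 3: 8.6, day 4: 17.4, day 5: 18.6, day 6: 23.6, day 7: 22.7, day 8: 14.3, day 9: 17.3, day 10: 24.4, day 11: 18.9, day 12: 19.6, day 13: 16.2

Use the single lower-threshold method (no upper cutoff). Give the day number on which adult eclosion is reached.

day 5

Daily DD above 10.5 °C: 13.0, 10.4, 0.0, 6.9, 8.1, 13.1, 12.2, 3.8, 6.8, 13.9, 8.4, 9.1, 5.7.
Cumulative: 13.0, 23.4, 23.4, 30.3, 38.4, 51.5, 63.7, 67.5, 74.3, 88.2, 96.6, 105.7, 111.4.
The total first reaches 36 DD on day 5.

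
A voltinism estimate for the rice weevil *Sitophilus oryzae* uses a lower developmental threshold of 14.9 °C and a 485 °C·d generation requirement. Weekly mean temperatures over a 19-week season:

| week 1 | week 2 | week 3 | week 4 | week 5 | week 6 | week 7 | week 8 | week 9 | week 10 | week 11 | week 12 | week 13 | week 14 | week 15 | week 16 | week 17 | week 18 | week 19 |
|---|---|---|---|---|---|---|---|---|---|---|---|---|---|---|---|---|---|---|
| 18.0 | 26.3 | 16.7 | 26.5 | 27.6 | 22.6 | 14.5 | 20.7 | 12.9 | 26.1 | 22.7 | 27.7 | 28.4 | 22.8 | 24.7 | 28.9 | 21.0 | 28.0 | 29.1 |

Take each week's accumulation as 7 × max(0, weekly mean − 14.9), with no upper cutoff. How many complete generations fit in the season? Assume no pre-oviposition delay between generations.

Weekly DD (7 × max(0, T̄ − 14.9)): 21.7, 79.8, 12.6, 81.2, 88.9, 53.9, 0.0, 40.6, 0.0, 78.4, 54.6, 89.6, 94.5, 55.3, 68.6, 98.0, 42.7, 91.7, 99.4.
Season total = 1151.5 DD.
Complete generations = ⌊1151.5 / 485⌋ = 2.

2 generations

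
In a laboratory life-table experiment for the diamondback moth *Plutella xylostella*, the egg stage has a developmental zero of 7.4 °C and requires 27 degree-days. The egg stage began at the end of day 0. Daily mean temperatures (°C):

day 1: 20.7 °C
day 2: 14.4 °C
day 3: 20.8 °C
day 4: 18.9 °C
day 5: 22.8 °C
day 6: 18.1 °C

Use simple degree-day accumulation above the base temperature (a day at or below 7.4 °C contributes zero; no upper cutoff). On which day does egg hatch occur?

Daily DD above 7.4 °C: 13.3, 7.0, 13.4, 11.5, 15.4, 10.7.
Cumulative: 13.3, 20.3, 33.7, 45.2, 60.6, 71.3.
The total first reaches 27 DD on day 3.

day 3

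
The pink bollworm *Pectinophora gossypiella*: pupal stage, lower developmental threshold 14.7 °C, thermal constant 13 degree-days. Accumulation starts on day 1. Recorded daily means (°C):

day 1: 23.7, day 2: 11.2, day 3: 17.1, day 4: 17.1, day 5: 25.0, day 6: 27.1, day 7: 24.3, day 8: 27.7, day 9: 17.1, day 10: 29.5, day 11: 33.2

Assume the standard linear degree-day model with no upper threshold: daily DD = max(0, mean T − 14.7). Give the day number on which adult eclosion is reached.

day 4

Daily DD above 14.7 °C: 9.0, 0.0, 2.4, 2.4, 10.3, 12.4, 9.6, 13.0, 2.4, 14.8, 18.5.
Cumulative: 9.0, 9.0, 11.4, 13.8, 24.1, 36.5, 46.1, 59.1, 61.5, 76.3, 94.8.
The total first reaches 13 DD on day 4.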